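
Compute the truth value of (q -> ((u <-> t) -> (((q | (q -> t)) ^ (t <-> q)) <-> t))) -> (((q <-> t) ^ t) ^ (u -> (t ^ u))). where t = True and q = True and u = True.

True

u <-> t = True <-> True = True
q -> t = True -> True = True
q | (q -> t) = True | True = True
t <-> q = True <-> True = True
(q | (q -> t)) ^ (t <-> q) = True ^ True = False
((q | (q -> t)) ^ (t <-> q)) <-> t = False <-> True = False
(u <-> t) -> (((q | (q -> t)) ^ (t <-> q)) <-> t) = True -> False = False
q -> ((u <-> t) -> (((q | (q -> t)) ^ (t <-> q)) <-> t)) = True -> False = False
q <-> t = True <-> True = True
(q <-> t) ^ t = True ^ True = False
t ^ u = True ^ True = False
u -> (t ^ u) = True -> False = False
((q <-> t) ^ t) ^ (u -> (t ^ u)) = False ^ False = False
(q -> ((u <-> t) -> (((q | (q -> t)) ^ (t <-> q)) <-> t))) -> (((q <-> t) ^ t) ^ (u -> (t ^ u))) = False -> False = True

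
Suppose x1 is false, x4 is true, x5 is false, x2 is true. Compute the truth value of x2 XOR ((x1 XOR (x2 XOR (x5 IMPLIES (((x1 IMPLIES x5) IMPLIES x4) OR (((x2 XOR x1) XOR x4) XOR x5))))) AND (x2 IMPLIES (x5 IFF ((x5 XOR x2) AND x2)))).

Substituting x1=false, x4=true, x5=false, x2=true:
x1 IMPLIES x5 = false IMPLIES false = true
(x1 IMPLIES x5) IMPLIES x4 = true IMPLIES true = true
x2 XOR x1 = true XOR false = true
(x2 XOR x1) XOR x4 = true XOR true = false
((x2 XOR x1) XOR x4) XOR x5 = false XOR false = false
((x1 IMPLIES x5) IMPLIES x4) OR (((x2 XOR x1) XOR x4) XOR x5) = true OR false = true
x5 IMPLIES (((x1 IMPLIES x5) IMPLIES x4) OR (((x2 XOR x1) XOR x4) XOR x5)) = false IMPLIES true = true
x2 XOR (x5 IMPLIES (((x1 IMPLIES x5) IMPLIES x4) OR (((x2 XOR x1) XOR x4) XOR x5))) = true XOR true = false
x1 XOR (x2 XOR (x5 IMPLIES (((x1 IMPLIES x5) IMPLIES x4) OR (((x2 XOR x1) XOR x4) XOR x5)))) = false XOR false = false
x5 XOR x2 = false XOR true = true
(x5 XOR x2) AND x2 = true AND true = true
x5 IFF ((x5 XOR x2) AND x2) = false IFF true = false
x2 IMPLIES (x5 IFF ((x5 XOR x2) AND x2)) = true IMPLIES false = false
(x1 XOR (x2 XOR (x5 IMPLIES (((x1 IMPLIES x5) IMPLIES x4) OR (((x2 XOR x1) XOR x4) XOR x5))))) AND (x2 IMPLIES (x5 IFF ((x5 XOR x2) AND x2))) = false AND false = false
x2 XOR ((x1 XOR (x2 XOR (x5 IMPLIES (((x1 IMPLIES x5) IMPLIES x4) OR (((x2 XOR x1) XOR x4) XOR x5))))) AND (x2 IMPLIES (x5 IFF ((x5 XOR x2) AND x2)))) = true XOR false = true

true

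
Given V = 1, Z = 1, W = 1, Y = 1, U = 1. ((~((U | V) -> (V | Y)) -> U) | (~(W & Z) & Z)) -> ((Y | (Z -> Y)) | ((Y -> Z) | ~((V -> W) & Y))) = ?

1

U | V = 1 | 1 = 1
V | Y = 1 | 1 = 1
(U | V) -> (V | Y) = 1 -> 1 = 1
~((U | V) -> (V | Y)) = ~1 = 0
~((U | V) -> (V | Y)) -> U = 0 -> 1 = 1
W & Z = 1 & 1 = 1
~(W & Z) = ~1 = 0
~(W & Z) & Z = 0 & 1 = 0
(~((U | V) -> (V | Y)) -> U) | (~(W & Z) & Z) = 1 | 0 = 1
Z -> Y = 1 -> 1 = 1
Y | (Z -> Y) = 1 | 1 = 1
Y -> Z = 1 -> 1 = 1
V -> W = 1 -> 1 = 1
(V -> W) & Y = 1 & 1 = 1
~((V -> W) & Y) = ~1 = 0
(Y -> Z) | ~((V -> W) & Y) = 1 | 0 = 1
(Y | (Z -> Y)) | ((Y -> Z) | ~((V -> W) & Y)) = 1 | 1 = 1
((~((U | V) -> (V | Y)) -> U) | (~(W & Z) & Z)) -> ((Y | (Z -> Y)) | ((Y -> Z) | ~((V -> W) & Y))) = 1 -> 1 = 1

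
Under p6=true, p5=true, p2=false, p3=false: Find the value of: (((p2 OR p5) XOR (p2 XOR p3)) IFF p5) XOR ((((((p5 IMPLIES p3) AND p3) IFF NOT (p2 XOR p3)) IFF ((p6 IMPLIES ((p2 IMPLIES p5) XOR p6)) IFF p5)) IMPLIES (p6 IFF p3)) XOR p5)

false

Substituting p6=true, p5=true, p2=false, p3=false:
p2 OR p5 = false OR true = true
p2 XOR p3 = false XOR false = false
(p2 OR p5) XOR (p2 XOR p3) = true XOR false = true
((p2 OR p5) XOR (p2 XOR p3)) IFF p5 = true IFF true = true
p5 IMPLIES p3 = true IMPLIES false = false
(p5 IMPLIES p3) AND p3 = false AND false = false
p2 XOR p3 = false XOR false = false
NOT (p2 XOR p3) = NOT false = true
((p5 IMPLIES p3) AND p3) IFF NOT (p2 XOR p3) = false IFF true = false
p2 IMPLIES p5 = false IMPLIES true = true
(p2 IMPLIES p5) XOR p6 = true XOR true = false
p6 IMPLIES ((p2 IMPLIES p5) XOR p6) = true IMPLIES false = false
(p6 IMPLIES ((p2 IMPLIES p5) XOR p6)) IFF p5 = false IFF true = false
(((p5 IMPLIES p3) AND p3) IFF NOT (p2 XOR p3)) IFF ((p6 IMPLIES ((p2 IMPLIES p5) XOR p6)) IFF p5) = false IFF false = true
p6 IFF p3 = true IFF false = false
((((p5 IMPLIES p3) AND p3) IFF NOT (p2 XOR p3)) IFF ((p6 IMPLIES ((p2 IMPLIES p5) XOR p6)) IFF p5)) IMPLIES (p6 IFF p3) = true IMPLIES false = false
(((((p5 IMPLIES p3) AND p3) IFF NOT (p2 XOR p3)) IFF ((p6 IMPLIES ((p2 IMPLIES p5) XOR p6)) IFF p5)) IMPLIES (p6 IFF p3)) XOR p5 = false XOR true = true
(((p2 OR p5) XOR (p2 XOR p3)) IFF p5) XOR ((((((p5 IMPLIES p3) AND p3) IFF NOT (p2 XOR p3)) IFF ((p6 IMPLIES ((p2 IMPLIES p5) XOR p6)) IFF p5)) IMPLIES (p6 IFF p3)) XOR p5) = true XOR true = false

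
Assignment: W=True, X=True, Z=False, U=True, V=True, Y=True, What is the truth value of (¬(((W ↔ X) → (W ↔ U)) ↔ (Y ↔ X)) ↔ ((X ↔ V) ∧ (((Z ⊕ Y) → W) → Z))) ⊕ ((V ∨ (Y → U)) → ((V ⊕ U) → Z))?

False

W ↔ X = True ↔ True = True
W ↔ U = True ↔ True = True
(W ↔ X) → (W ↔ U) = True → True = True
Y ↔ X = True ↔ True = True
((W ↔ X) → (W ↔ U)) ↔ (Y ↔ X) = True ↔ True = True
¬(((W ↔ X) → (W ↔ U)) ↔ (Y ↔ X)) = ¬True = False
X ↔ V = True ↔ True = True
Z ⊕ Y = False ⊕ True = True
(Z ⊕ Y) → W = True → True = True
((Z ⊕ Y) → W) → Z = True → False = False
(X ↔ V) ∧ (((Z ⊕ Y) → W) → Z) = True ∧ False = False
¬(((W ↔ X) → (W ↔ U)) ↔ (Y ↔ X)) ↔ ((X ↔ V) ∧ (((Z ⊕ Y) → W) → Z)) = False ↔ False = True
Y → U = True → True = True
V ∨ (Y → U) = True ∨ True = True
V ⊕ U = True ⊕ True = False
(V ⊕ U) → Z = False → False = True
(V ∨ (Y → U)) → ((V ⊕ U) → Z) = True → True = True
(¬(((W ↔ X) → (W ↔ U)) ↔ (Y ↔ X)) ↔ ((X ↔ V) ∧ (((Z ⊕ Y) → W) → Z))) ⊕ ((V ∨ (Y → U)) → ((V ⊕ U) → Z)) = True ⊕ True = False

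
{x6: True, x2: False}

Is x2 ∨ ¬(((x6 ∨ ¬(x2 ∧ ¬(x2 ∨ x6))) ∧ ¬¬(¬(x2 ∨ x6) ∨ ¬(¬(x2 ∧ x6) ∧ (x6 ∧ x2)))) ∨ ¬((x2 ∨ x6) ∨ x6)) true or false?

Substituting x6=True, x2=False:
x2 ∨ x6 = False ∨ True = True
¬(x2 ∨ x6) = ¬True = False
x2 ∧ ¬(x2 ∨ x6) = False ∧ False = False
¬(x2 ∧ ¬(x2 ∨ x6)) = ¬False = True
x6 ∨ ¬(x2 ∧ ¬(x2 ∨ x6)) = True ∨ True = True
x2 ∨ x6 = False ∨ True = True
¬(x2 ∨ x6) = ¬True = False
x2 ∧ x6 = False ∧ True = False
¬(x2 ∧ x6) = ¬False = True
x6 ∧ x2 = True ∧ False = False
¬(x2 ∧ x6) ∧ (x6 ∧ x2) = True ∧ False = False
¬(¬(x2 ∧ x6) ∧ (x6 ∧ x2)) = ¬False = True
¬(x2 ∨ x6) ∨ ¬(¬(x2 ∧ x6) ∧ (x6 ∧ x2)) = False ∨ True = True
¬(¬(x2 ∨ x6) ∨ ¬(¬(x2 ∧ x6) ∧ (x6 ∧ x2))) = ¬True = False
¬¬(¬(x2 ∨ x6) ∨ ¬(¬(x2 ∧ x6) ∧ (x6 ∧ x2))) = ¬False = True
(x6 ∨ ¬(x2 ∧ ¬(x2 ∨ x6))) ∧ ¬¬(¬(x2 ∨ x6) ∨ ¬(¬(x2 ∧ x6) ∧ (x6 ∧ x2))) = True ∧ True = True
x2 ∨ x6 = False ∨ True = True
(x2 ∨ x6) ∨ x6 = True ∨ True = True
¬((x2 ∨ x6) ∨ x6) = ¬True = False
((x6 ∨ ¬(x2 ∧ ¬(x2 ∨ x6))) ∧ ¬¬(¬(x2 ∨ x6) ∨ ¬(¬(x2 ∧ x6) ∧ (x6 ∧ x2)))) ∨ ¬((x2 ∨ x6) ∨ x6) = True ∨ False = True
¬(((x6 ∨ ¬(x2 ∧ ¬(x2 ∨ x6))) ∧ ¬¬(¬(x2 ∨ x6) ∨ ¬(¬(x2 ∧ x6) ∧ (x6 ∧ x2)))) ∨ ¬((x2 ∨ x6) ∨ x6)) = ¬True = False
x2 ∨ ¬(((x6 ∨ ¬(x2 ∧ ¬(x2 ∨ x6))) ∧ ¬¬(¬(x2 ∨ x6) ∨ ¬(¬(x2 ∧ x6) ∧ (x6 ∧ x2)))) ∨ ¬((x2 ∨ x6) ∨ x6)) = False ∨ False = False

False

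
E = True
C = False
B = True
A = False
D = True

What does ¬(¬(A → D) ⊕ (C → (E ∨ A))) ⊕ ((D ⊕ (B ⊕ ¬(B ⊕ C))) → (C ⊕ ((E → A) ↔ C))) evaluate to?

A → D = False → True = True
¬(A → D) = ¬True = False
E ∨ A = True ∨ False = True
C → (E ∨ A) = False → True = True
¬(A → D) ⊕ (C → (E ∨ A)) = False ⊕ True = True
¬(¬(A → D) ⊕ (C → (E ∨ A))) = ¬True = False
B ⊕ C = True ⊕ False = True
¬(B ⊕ C) = ¬True = False
B ⊕ ¬(B ⊕ C) = True ⊕ False = True
D ⊕ (B ⊕ ¬(B ⊕ C)) = True ⊕ True = False
E → A = True → False = False
(E → A) ↔ C = False ↔ False = True
C ⊕ ((E → A) ↔ C) = False ⊕ True = True
(D ⊕ (B ⊕ ¬(B ⊕ C))) → (C ⊕ ((E → A) ↔ C)) = False → True = True
¬(¬(A → D) ⊕ (C → (E ∨ A))) ⊕ ((D ⊕ (B ⊕ ¬(B ⊕ C))) → (C ⊕ ((E → A) ↔ C))) = False ⊕ True = True

True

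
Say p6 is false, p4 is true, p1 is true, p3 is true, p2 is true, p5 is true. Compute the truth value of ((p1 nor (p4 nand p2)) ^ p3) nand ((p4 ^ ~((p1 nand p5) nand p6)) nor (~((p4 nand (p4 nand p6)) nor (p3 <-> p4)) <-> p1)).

T

p4 nand p2 = T nand T = F
p1 nor (p4 nand p2) = T nor F = F
(p1 nor (p4 nand p2)) ^ p3 = F ^ T = T
p1 nand p5 = T nand T = F
(p1 nand p5) nand p6 = F nand F = T
~((p1 nand p5) nand p6) = ~T = F
p4 ^ ~((p1 nand p5) nand p6) = T ^ F = T
p4 nand p6 = T nand F = T
p4 nand (p4 nand p6) = T nand T = F
p3 <-> p4 = T <-> T = T
(p4 nand (p4 nand p6)) nor (p3 <-> p4) = F nor T = F
~((p4 nand (p4 nand p6)) nor (p3 <-> p4)) = ~F = T
~((p4 nand (p4 nand p6)) nor (p3 <-> p4)) <-> p1 = T <-> T = T
(p4 ^ ~((p1 nand p5) nand p6)) nor (~((p4 nand (p4 nand p6)) nor (p3 <-> p4)) <-> p1) = T nor T = F
((p1 nor (p4 nand p2)) ^ p3) nand ((p4 ^ ~((p1 nand p5) nand p6)) nor (~((p4 nand (p4 nand p6)) nor (p3 <-> p4)) <-> p1)) = T nand F = T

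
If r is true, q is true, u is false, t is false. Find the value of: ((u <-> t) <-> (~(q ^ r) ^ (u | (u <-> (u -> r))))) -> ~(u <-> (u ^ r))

True

u <-> t = False <-> False = True
q ^ r = True ^ True = False
~(q ^ r) = ~False = True
u -> r = False -> True = True
u <-> (u -> r) = False <-> True = False
u | (u <-> (u -> r)) = False | False = False
~(q ^ r) ^ (u | (u <-> (u -> r))) = True ^ False = True
(u <-> t) <-> (~(q ^ r) ^ (u | (u <-> (u -> r)))) = True <-> True = True
u ^ r = False ^ True = True
u <-> (u ^ r) = False <-> True = False
~(u <-> (u ^ r)) = ~False = True
((u <-> t) <-> (~(q ^ r) ^ (u | (u <-> (u -> r))))) -> ~(u <-> (u ^ r)) = True -> True = True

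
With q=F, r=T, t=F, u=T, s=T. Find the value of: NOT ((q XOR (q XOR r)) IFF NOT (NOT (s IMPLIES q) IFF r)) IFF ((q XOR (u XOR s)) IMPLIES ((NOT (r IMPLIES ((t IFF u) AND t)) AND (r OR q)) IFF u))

T

q XOR r = F XOR T = T
q XOR (q XOR r) = F XOR T = T
s IMPLIES q = T IMPLIES F = F
NOT (s IMPLIES q) = NOT F = T
NOT (s IMPLIES q) IFF r = T IFF T = T
NOT (NOT (s IMPLIES q) IFF r) = NOT T = F
(q XOR (q XOR r)) IFF NOT (NOT (s IMPLIES q) IFF r) = T IFF F = F
NOT ((q XOR (q XOR r)) IFF NOT (NOT (s IMPLIES q) IFF r)) = NOT F = T
u XOR s = T XOR T = F
q XOR (u XOR s) = F XOR F = F
t IFF u = F IFF T = F
(t IFF u) AND t = F AND F = F
r IMPLIES ((t IFF u) AND t) = T IMPLIES F = F
NOT (r IMPLIES ((t IFF u) AND t)) = NOT F = T
r OR q = T OR F = T
NOT (r IMPLIES ((t IFF u) AND t)) AND (r OR q) = T AND T = T
(NOT (r IMPLIES ((t IFF u) AND t)) AND (r OR q)) IFF u = T IFF T = T
(q XOR (u XOR s)) IMPLIES ((NOT (r IMPLIES ((t IFF u) AND t)) AND (r OR q)) IFF u) = F IMPLIES T = T
NOT ((q XOR (q XOR r)) IFF NOT (NOT (s IMPLIES q) IFF r)) IFF ((q XOR (u XOR s)) IMPLIES ((NOT (r IMPLIES ((t IFF u) AND t)) AND (r OR q)) IFF u)) = T IFF T = T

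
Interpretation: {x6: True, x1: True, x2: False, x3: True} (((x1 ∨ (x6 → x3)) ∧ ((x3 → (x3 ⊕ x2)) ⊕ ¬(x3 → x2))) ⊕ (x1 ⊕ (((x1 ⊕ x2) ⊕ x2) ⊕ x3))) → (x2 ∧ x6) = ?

False

x6 → x3 = True → True = True
x1 ∨ (x6 → x3) = True ∨ True = True
x3 ⊕ x2 = True ⊕ False = True
x3 → (x3 ⊕ x2) = True → True = True
x3 → x2 = True → False = False
¬(x3 → x2) = ¬False = True
(x3 → (x3 ⊕ x2)) ⊕ ¬(x3 → x2) = True ⊕ True = False
(x1 ∨ (x6 → x3)) ∧ ((x3 → (x3 ⊕ x2)) ⊕ ¬(x3 → x2)) = True ∧ False = False
x1 ⊕ x2 = True ⊕ False = True
(x1 ⊕ x2) ⊕ x2 = True ⊕ False = True
((x1 ⊕ x2) ⊕ x2) ⊕ x3 = True ⊕ True = False
x1 ⊕ (((x1 ⊕ x2) ⊕ x2) ⊕ x3) = True ⊕ False = True
((x1 ∨ (x6 → x3)) ∧ ((x3 → (x3 ⊕ x2)) ⊕ ¬(x3 → x2))) ⊕ (x1 ⊕ (((x1 ⊕ x2) ⊕ x2) ⊕ x3)) = False ⊕ True = True
x2 ∧ x6 = False ∧ True = False
(((x1 ∨ (x6 → x3)) ∧ ((x3 → (x3 ⊕ x2)) ⊕ ¬(x3 → x2))) ⊕ (x1 ⊕ (((x1 ⊕ x2) ⊕ x2) ⊕ x3))) → (x2 ∧ x6) = True → False = False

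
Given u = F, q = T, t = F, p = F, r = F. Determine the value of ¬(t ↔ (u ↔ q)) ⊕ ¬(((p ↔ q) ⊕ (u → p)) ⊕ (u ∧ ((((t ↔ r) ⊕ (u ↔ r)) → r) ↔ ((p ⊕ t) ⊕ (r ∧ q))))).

F

u ↔ q = F ↔ T = F
t ↔ (u ↔ q) = F ↔ F = T
¬(t ↔ (u ↔ q)) = ¬T = F
p ↔ q = F ↔ T = F
u → p = F → F = T
(p ↔ q) ⊕ (u → p) = F ⊕ T = T
t ↔ r = F ↔ F = T
u ↔ r = F ↔ F = T
(t ↔ r) ⊕ (u ↔ r) = T ⊕ T = F
((t ↔ r) ⊕ (u ↔ r)) → r = F → F = T
p ⊕ t = F ⊕ F = F
r ∧ q = F ∧ T = F
(p ⊕ t) ⊕ (r ∧ q) = F ⊕ F = F
(((t ↔ r) ⊕ (u ↔ r)) → r) ↔ ((p ⊕ t) ⊕ (r ∧ q)) = T ↔ F = F
u ∧ ((((t ↔ r) ⊕ (u ↔ r)) → r) ↔ ((p ⊕ t) ⊕ (r ∧ q))) = F ∧ F = F
((p ↔ q) ⊕ (u → p)) ⊕ (u ∧ ((((t ↔ r) ⊕ (u ↔ r)) → r) ↔ ((p ⊕ t) ⊕ (r ∧ q)))) = T ⊕ F = T
¬(((p ↔ q) ⊕ (u → p)) ⊕ (u ∧ ((((t ↔ r) ⊕ (u ↔ r)) → r) ↔ ((p ⊕ t) ⊕ (r ∧ q))))) = ¬T = F
¬(t ↔ (u ↔ q)) ⊕ ¬(((p ↔ q) ⊕ (u → p)) ⊕ (u ∧ ((((t ↔ r) ⊕ (u ↔ r)) → r) ↔ ((p ⊕ t) ⊕ (r ∧ q))))) = F ⊕ F = F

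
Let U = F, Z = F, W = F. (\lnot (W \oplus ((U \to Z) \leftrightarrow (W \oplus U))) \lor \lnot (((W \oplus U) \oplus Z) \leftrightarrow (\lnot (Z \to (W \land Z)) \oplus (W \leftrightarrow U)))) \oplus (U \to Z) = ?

F

U \to Z = F \to F = T
W \oplus U = F \oplus F = F
(U \to Z) \leftrightarrow (W \oplus U) = T \leftrightarrow F = F
W \oplus ((U \to Z) \leftrightarrow (W \oplus U)) = F \oplus F = F
\lnot (W \oplus ((U \to Z) \leftrightarrow (W \oplus U))) = \lnot F = T
W \oplus U = F \oplus F = F
(W \oplus U) \oplus Z = F \oplus F = F
W \land Z = F \land F = F
Z \to (W \land Z) = F \to F = T
\lnot (Z \to (W \land Z)) = \lnot T = F
W \leftrightarrow U = F \leftrightarrow F = T
\lnot (Z \to (W \land Z)) \oplus (W \leftrightarrow U) = F \oplus T = T
((W \oplus U) \oplus Z) \leftrightarrow (\lnot (Z \to (W \land Z)) \oplus (W \leftrightarrow U)) = F \leftrightarrow T = F
\lnot (((W \oplus U) \oplus Z) \leftrightarrow (\lnot (Z \to (W \land Z)) \oplus (W \leftrightarrow U))) = \lnot F = T
\lnot (W \oplus ((U \to Z) \leftrightarrow (W \oplus U))) \lor \lnot (((W \oplus U) \oplus Z) \leftrightarrow (\lnot (Z \to (W \land Z)) \oplus (W \leftrightarrow U))) = T \lor T = T
U \to Z = F \to F = T
(\lnot (W \oplus ((U \to Z) \leftrightarrow (W \oplus U))) \lor \lnot (((W \oplus U) \oplus Z) \leftrightarrow (\lnot (Z \to (W \land Z)) \oplus (W \leftrightarrow U)))) \oplus (U \to Z) = T \oplus T = F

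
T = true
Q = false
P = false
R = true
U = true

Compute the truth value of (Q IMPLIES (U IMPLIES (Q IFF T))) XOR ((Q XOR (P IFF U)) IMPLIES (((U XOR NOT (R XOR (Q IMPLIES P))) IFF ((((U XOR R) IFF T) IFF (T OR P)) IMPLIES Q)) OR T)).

Q IFF T = false IFF true = false
U IMPLIES (Q IFF T) = true IMPLIES false = false
Q IMPLIES (U IMPLIES (Q IFF T)) = false IMPLIES false = true
P IFF U = false IFF true = false
Q XOR (P IFF U) = false XOR false = false
Q IMPLIES P = false IMPLIES false = true
R XOR (Q IMPLIES P) = true XOR true = false
NOT (R XOR (Q IMPLIES P)) = NOT false = true
U XOR NOT (R XOR (Q IMPLIES P)) = true XOR true = false
U XOR R = true XOR true = false
(U XOR R) IFF T = false IFF true = false
T OR P = true OR false = true
((U XOR R) IFF T) IFF (T OR P) = false IFF true = false
(((U XOR R) IFF T) IFF (T OR P)) IMPLIES Q = false IMPLIES false = true
(U XOR NOT (R XOR (Q IMPLIES P))) IFF ((((U XOR R) IFF T) IFF (T OR P)) IMPLIES Q) = false IFF true = false
((U XOR NOT (R XOR (Q IMPLIES P))) IFF ((((U XOR R) IFF T) IFF (T OR P)) IMPLIES Q)) OR T = false OR true = true
(Q XOR (P IFF U)) IMPLIES (((U XOR NOT (R XOR (Q IMPLIES P))) IFF ((((U XOR R) IFF T) IFF (T OR P)) IMPLIES Q)) OR T) = false IMPLIES true = true
(Q IMPLIES (U IMPLIES (Q IFF T))) XOR ((Q XOR (P IFF U)) IMPLIES (((U XOR NOT (R XOR (Q IMPLIES P))) IFF ((((U XOR R) IFF T) IFF (T OR P)) IMPLIES Q)) OR T)) = true XOR true = false

false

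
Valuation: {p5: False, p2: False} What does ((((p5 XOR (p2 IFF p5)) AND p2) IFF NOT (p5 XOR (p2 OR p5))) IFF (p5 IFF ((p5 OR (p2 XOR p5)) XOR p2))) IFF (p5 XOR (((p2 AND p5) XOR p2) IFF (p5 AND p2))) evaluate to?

False

Substituting p5=False, p2=False:
p2 IFF p5 = False IFF False = True
p5 XOR (p2 IFF p5) = False XOR True = True
(p5 XOR (p2 IFF p5)) AND p2 = True AND False = False
p2 OR p5 = False OR False = False
p5 XOR (p2 OR p5) = False XOR False = False
NOT (p5 XOR (p2 OR p5)) = NOT False = True
((p5 XOR (p2 IFF p5)) AND p2) IFF NOT (p5 XOR (p2 OR p5)) = False IFF True = False
p2 XOR p5 = False XOR False = False
p5 OR (p2 XOR p5) = False OR False = False
(p5 OR (p2 XOR p5)) XOR p2 = False XOR False = False
p5 IFF ((p5 OR (p2 XOR p5)) XOR p2) = False IFF False = True
(((p5 XOR (p2 IFF p5)) AND p2) IFF NOT (p5 XOR (p2 OR p5))) IFF (p5 IFF ((p5 OR (p2 XOR p5)) XOR p2)) = False IFF True = False
p2 AND p5 = False AND False = False
(p2 AND p5) XOR p2 = False XOR False = False
p5 AND p2 = False AND False = False
((p2 AND p5) XOR p2) IFF (p5 AND p2) = False IFF False = True
p5 XOR (((p2 AND p5) XOR p2) IFF (p5 AND p2)) = False XOR True = True
((((p5 XOR (p2 IFF p5)) AND p2) IFF NOT (p5 XOR (p2 OR p5))) IFF (p5 IFF ((p5 OR (p2 XOR p5)) XOR p2))) IFF (p5 XOR (((p2 AND p5) XOR p2) IFF (p5 AND p2))) = False IFF True = False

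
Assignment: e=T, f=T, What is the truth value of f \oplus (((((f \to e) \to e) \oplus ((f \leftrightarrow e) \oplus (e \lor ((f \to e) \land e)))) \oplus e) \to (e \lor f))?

F

f \to e = T \to T = T
(f \to e) \to e = T \to T = T
f \leftrightarrow e = T \leftrightarrow T = T
f \to e = T \to T = T
(f \to e) \land e = T \land T = T
e \lor ((f \to e) \land e) = T \lor T = T
(f \leftrightarrow e) \oplus (e \lor ((f \to e) \land e)) = T \oplus T = F
((f \to e) \to e) \oplus ((f \leftrightarrow e) \oplus (e \lor ((f \to e) \land e))) = T \oplus F = T
(((f \to e) \to e) \oplus ((f \leftrightarrow e) \oplus (e \lor ((f \to e) \land e)))) \oplus e = T \oplus T = F
e \lor f = T \lor T = T
((((f \to e) \to e) \oplus ((f \leftrightarrow e) \oplus (e \lor ((f \to e) \land e)))) \oplus e) \to (e \lor f) = F \to T = T
f \oplus (((((f \to e) \to e) \oplus ((f \leftrightarrow e) \oplus (e \lor ((f \to e) \land e)))) \oplus e) \to (e \lor f)) = T \oplus T = F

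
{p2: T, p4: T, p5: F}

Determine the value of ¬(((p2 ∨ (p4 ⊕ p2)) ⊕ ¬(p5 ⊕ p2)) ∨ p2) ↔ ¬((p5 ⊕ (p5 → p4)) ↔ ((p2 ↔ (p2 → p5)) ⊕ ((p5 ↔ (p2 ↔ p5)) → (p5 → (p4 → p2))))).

T

p4 ⊕ p2 = T ⊕ T = F
p2 ∨ (p4 ⊕ p2) = T ∨ F = T
p5 ⊕ p2 = F ⊕ T = T
¬(p5 ⊕ p2) = ¬T = F
(p2 ∨ (p4 ⊕ p2)) ⊕ ¬(p5 ⊕ p2) = T ⊕ F = T
((p2 ∨ (p4 ⊕ p2)) ⊕ ¬(p5 ⊕ p2)) ∨ p2 = T ∨ T = T
¬(((p2 ∨ (p4 ⊕ p2)) ⊕ ¬(p5 ⊕ p2)) ∨ p2) = ¬T = F
p5 → p4 = F → T = T
p5 ⊕ (p5 → p4) = F ⊕ T = T
p2 → p5 = T → F = F
p2 ↔ (p2 → p5) = T ↔ F = F
p2 ↔ p5 = T ↔ F = F
p5 ↔ (p2 ↔ p5) = F ↔ F = T
p4 → p2 = T → T = T
p5 → (p4 → p2) = F → T = T
(p5 ↔ (p2 ↔ p5)) → (p5 → (p4 → p2)) = T → T = T
(p2 ↔ (p2 → p5)) ⊕ ((p5 ↔ (p2 ↔ p5)) → (p5 → (p4 → p2))) = F ⊕ T = T
(p5 ⊕ (p5 → p4)) ↔ ((p2 ↔ (p2 → p5)) ⊕ ((p5 ↔ (p2 ↔ p5)) → (p5 → (p4 → p2)))) = T ↔ T = T
¬((p5 ⊕ (p5 → p4)) ↔ ((p2 ↔ (p2 → p5)) ⊕ ((p5 ↔ (p2 ↔ p5)) → (p5 → (p4 → p2))))) = ¬T = F
¬(((p2 ∨ (p4 ⊕ p2)) ⊕ ¬(p5 ⊕ p2)) ∨ p2) ↔ ¬((p5 ⊕ (p5 → p4)) ↔ ((p2 ↔ (p2 → p5)) ⊕ ((p5 ↔ (p2 ↔ p5)) → (p5 → (p4 → p2))))) = F ↔ F = T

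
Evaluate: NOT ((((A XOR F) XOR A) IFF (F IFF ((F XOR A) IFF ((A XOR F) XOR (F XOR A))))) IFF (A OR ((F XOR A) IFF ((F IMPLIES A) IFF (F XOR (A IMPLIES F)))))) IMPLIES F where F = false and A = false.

false

A XOR F = false XOR false = false
(A XOR F) XOR A = false XOR false = false
F XOR A = false XOR false = false
A XOR F = false XOR false = false
F XOR A = false XOR false = false
(A XOR F) XOR (F XOR A) = false XOR false = false
(F XOR A) IFF ((A XOR F) XOR (F XOR A)) = false IFF false = true
F IFF ((F XOR A) IFF ((A XOR F) XOR (F XOR A))) = false IFF true = false
((A XOR F) XOR A) IFF (F IFF ((F XOR A) IFF ((A XOR F) XOR (F XOR A)))) = false IFF false = true
F XOR A = false XOR false = false
F IMPLIES A = false IMPLIES false = true
A IMPLIES F = false IMPLIES false = true
F XOR (A IMPLIES F) = false XOR true = true
(F IMPLIES A) IFF (F XOR (A IMPLIES F)) = true IFF true = true
(F XOR A) IFF ((F IMPLIES A) IFF (F XOR (A IMPLIES F))) = false IFF true = false
A OR ((F XOR A) IFF ((F IMPLIES A) IFF (F XOR (A IMPLIES F)))) = false OR false = false
(((A XOR F) XOR A) IFF (F IFF ((F XOR A) IFF ((A XOR F) XOR (F XOR A))))) IFF (A OR ((F XOR A) IFF ((F IMPLIES A) IFF (F XOR (A IMPLIES F))))) = true IFF false = false
NOT ((((A XOR F) XOR A) IFF (F IFF ((F XOR A) IFF ((A XOR F) XOR (F XOR A))))) IFF (A OR ((F XOR A) IFF ((F IMPLIES A) IFF (F XOR (A IMPLIES F)))))) = NOT false = true
NOT ((((A XOR F) XOR A) IFF (F IFF ((F XOR A) IFF ((A XOR F) XOR (F XOR A))))) IFF (A OR ((F XOR A) IFF ((F IMPLIES A) IFF (F XOR (A IMPLIES F)))))) IMPLIES F = true IMPLIES false = false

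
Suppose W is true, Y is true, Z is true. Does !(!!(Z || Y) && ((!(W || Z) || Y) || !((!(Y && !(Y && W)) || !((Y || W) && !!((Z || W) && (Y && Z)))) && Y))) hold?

Z || Y = true || true = true
!(Z || Y) = !true = false
!!(Z || Y) = !false = true
W || Z = true || true = true
!(W || Z) = !true = false
!(W || Z) || Y = false || true = true
Y && W = true && true = true
!(Y && W) = !true = false
Y && !(Y && W) = true && false = false
!(Y && !(Y && W)) = !false = true
Y || W = true || true = true
Z || W = true || true = true
Y && Z = true && true = true
(Z || W) && (Y && Z) = true && true = true
!((Z || W) && (Y && Z)) = !true = false
!!((Z || W) && (Y && Z)) = !false = true
(Y || W) && !!((Z || W) && (Y && Z)) = true && true = true
!((Y || W) && !!((Z || W) && (Y && Z))) = !true = false
!(Y && !(Y && W)) || !((Y || W) && !!((Z || W) && (Y && Z))) = true || false = true
(!(Y && !(Y && W)) || !((Y || W) && !!((Z || W) && (Y && Z)))) && Y = true && true = true
!((!(Y && !(Y && W)) || !((Y || W) && !!((Z || W) && (Y && Z)))) && Y) = !true = false
(!(W || Z) || Y) || !((!(Y && !(Y && W)) || !((Y || W) && !!((Z || W) && (Y && Z)))) && Y) = true || false = true
!!(Z || Y) && ((!(W || Z) || Y) || !((!(Y && !(Y && W)) || !((Y || W) && !!((Z || W) && (Y && Z)))) && Y)) = true && true = true
!(!!(Z || Y) && ((!(W || Z) || Y) || !((!(Y && !(Y && W)) || !((Y || W) && !!((Z || W) && (Y && Z)))) && Y))) = !true = false

false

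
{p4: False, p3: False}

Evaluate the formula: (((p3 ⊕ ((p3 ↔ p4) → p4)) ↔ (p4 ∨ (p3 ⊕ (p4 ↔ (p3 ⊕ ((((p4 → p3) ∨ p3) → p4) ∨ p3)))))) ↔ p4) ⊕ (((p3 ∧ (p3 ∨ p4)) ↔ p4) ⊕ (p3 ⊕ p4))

p3 ↔ p4 = False ↔ False = True
(p3 ↔ p4) → p4 = True → False = False
p3 ⊕ ((p3 ↔ p4) → p4) = False ⊕ False = False
p4 → p3 = False → False = True
(p4 → p3) ∨ p3 = True ∨ False = True
((p4 → p3) ∨ p3) → p4 = True → False = False
(((p4 → p3) ∨ p3) → p4) ∨ p3 = False ∨ False = False
p3 ⊕ ((((p4 → p3) ∨ p3) → p4) ∨ p3) = False ⊕ False = False
p4 ↔ (p3 ⊕ ((((p4 → p3) ∨ p3) → p4) ∨ p3)) = False ↔ False = True
p3 ⊕ (p4 ↔ (p3 ⊕ ((((p4 → p3) ∨ p3) → p4) ∨ p3))) = False ⊕ True = True
p4 ∨ (p3 ⊕ (p4 ↔ (p3 ⊕ ((((p4 → p3) ∨ p3) → p4) ∨ p3)))) = False ∨ True = True
(p3 ⊕ ((p3 ↔ p4) → p4)) ↔ (p4 ∨ (p3 ⊕ (p4 ↔ (p3 ⊕ ((((p4 → p3) ∨ p3) → p4) ∨ p3))))) = False ↔ True = False
((p3 ⊕ ((p3 ↔ p4) → p4)) ↔ (p4 ∨ (p3 ⊕ (p4 ↔ (p3 ⊕ ((((p4 → p3) ∨ p3) → p4) ∨ p3)))))) ↔ p4 = False ↔ False = True
p3 ∨ p4 = False ∨ False = False
p3 ∧ (p3 ∨ p4) = False ∧ False = False
(p3 ∧ (p3 ∨ p4)) ↔ p4 = False ↔ False = True
p3 ⊕ p4 = False ⊕ False = False
((p3 ∧ (p3 ∨ p4)) ↔ p4) ⊕ (p3 ⊕ p4) = True ⊕ False = True
(((p3 ⊕ ((p3 ↔ p4) → p4)) ↔ (p4 ∨ (p3 ⊕ (p4 ↔ (p3 ⊕ ((((p4 → p3) ∨ p3) → p4) ∨ p3)))))) ↔ p4) ⊕ (((p3 ∧ (p3 ∨ p4)) ↔ p4) ⊕ (p3 ⊕ p4)) = True ⊕ True = False

False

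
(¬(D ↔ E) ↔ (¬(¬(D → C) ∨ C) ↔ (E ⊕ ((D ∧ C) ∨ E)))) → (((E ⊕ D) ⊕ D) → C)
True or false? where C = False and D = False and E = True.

D ↔ E = False ↔ True = False
¬(D ↔ E) = ¬False = True
D → C = False → False = True
¬(D → C) = ¬True = False
¬(D → C) ∨ C = False ∨ False = False
¬(¬(D → C) ∨ C) = ¬False = True
D ∧ C = False ∧ False = False
(D ∧ C) ∨ E = False ∨ True = True
E ⊕ ((D ∧ C) ∨ E) = True ⊕ True = False
¬(¬(D → C) ∨ C) ↔ (E ⊕ ((D ∧ C) ∨ E)) = True ↔ False = False
¬(D ↔ E) ↔ (¬(¬(D → C) ∨ C) ↔ (E ⊕ ((D ∧ C) ∨ E))) = True ↔ False = False
E ⊕ D = True ⊕ False = True
(E ⊕ D) ⊕ D = True ⊕ False = True
((E ⊕ D) ⊕ D) → C = True → False = False
(¬(D ↔ E) ↔ (¬(¬(D → C) ∨ C) ↔ (E ⊕ ((D ∧ C) ∨ E)))) → (((E ⊕ D) ⊕ D) → C) = False → False = True

True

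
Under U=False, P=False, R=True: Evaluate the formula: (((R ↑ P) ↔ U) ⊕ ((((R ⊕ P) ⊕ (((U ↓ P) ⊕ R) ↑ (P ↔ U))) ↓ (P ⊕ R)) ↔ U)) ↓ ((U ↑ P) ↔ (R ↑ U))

Substituting U=False, P=False, R=True:
R ↑ P = True ↑ False = True
(R ↑ P) ↔ U = True ↔ False = False
R ⊕ P = True ⊕ False = True
U ↓ P = False ↓ False = True
(U ↓ P) ⊕ R = True ⊕ True = False
P ↔ U = False ↔ False = True
((U ↓ P) ⊕ R) ↑ (P ↔ U) = False ↑ True = True
(R ⊕ P) ⊕ (((U ↓ P) ⊕ R) ↑ (P ↔ U)) = True ⊕ True = False
P ⊕ R = False ⊕ True = True
((R ⊕ P) ⊕ (((U ↓ P) ⊕ R) ↑ (P ↔ U))) ↓ (P ⊕ R) = False ↓ True = False
(((R ⊕ P) ⊕ (((U ↓ P) ⊕ R) ↑ (P ↔ U))) ↓ (P ⊕ R)) ↔ U = False ↔ False = True
((R ↑ P) ↔ U) ⊕ ((((R ⊕ P) ⊕ (((U ↓ P) ⊕ R) ↑ (P ↔ U))) ↓ (P ⊕ R)) ↔ U) = False ⊕ True = True
U ↑ P = False ↑ False = True
R ↑ U = True ↑ False = True
(U ↑ P) ↔ (R ↑ U) = True ↔ True = True
(((R ↑ P) ↔ U) ⊕ ((((R ⊕ P) ⊕ (((U ↓ P) ⊕ R) ↑ (P ↔ U))) ↓ (P ⊕ R)) ↔ U)) ↓ ((U ↑ P) ↔ (R ↑ U)) = True ↓ True = False

False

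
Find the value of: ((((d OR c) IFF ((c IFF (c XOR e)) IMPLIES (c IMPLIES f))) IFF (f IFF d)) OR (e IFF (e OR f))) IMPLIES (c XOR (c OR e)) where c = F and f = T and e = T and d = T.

T

d OR c = T OR F = T
c XOR e = F XOR T = T
c IFF (c XOR e) = F IFF T = F
c IMPLIES f = F IMPLIES T = T
(c IFF (c XOR e)) IMPLIES (c IMPLIES f) = F IMPLIES T = T
(d OR c) IFF ((c IFF (c XOR e)) IMPLIES (c IMPLIES f)) = T IFF T = T
f IFF d = T IFF T = T
((d OR c) IFF ((c IFF (c XOR e)) IMPLIES (c IMPLIES f))) IFF (f IFF d) = T IFF T = T
e OR f = T OR T = T
e IFF (e OR f) = T IFF T = T
(((d OR c) IFF ((c IFF (c XOR e)) IMPLIES (c IMPLIES f))) IFF (f IFF d)) OR (e IFF (e OR f)) = T OR T = T
c OR e = F OR T = T
c XOR (c OR e) = F XOR T = T
((((d OR c) IFF ((c IFF (c XOR e)) IMPLIES (c IMPLIES f))) IFF (f IFF d)) OR (e IFF (e OR f))) IMPLIES (c XOR (c OR e)) = T IMPLIES T = T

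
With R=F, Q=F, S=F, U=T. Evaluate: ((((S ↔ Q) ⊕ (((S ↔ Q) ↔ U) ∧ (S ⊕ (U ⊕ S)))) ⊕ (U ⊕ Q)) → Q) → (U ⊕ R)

T

Substituting R=F, Q=F, S=F, U=T:
S ↔ Q = F ↔ F = T
S ↔ Q = F ↔ F = T
(S ↔ Q) ↔ U = T ↔ T = T
U ⊕ S = T ⊕ F = T
S ⊕ (U ⊕ S) = F ⊕ T = T
((S ↔ Q) ↔ U) ∧ (S ⊕ (U ⊕ S)) = T ∧ T = T
(S ↔ Q) ⊕ (((S ↔ Q) ↔ U) ∧ (S ⊕ (U ⊕ S))) = T ⊕ T = F
U ⊕ Q = T ⊕ F = T
((S ↔ Q) ⊕ (((S ↔ Q) ↔ U) ∧ (S ⊕ (U ⊕ S)))) ⊕ (U ⊕ Q) = F ⊕ T = T
(((S ↔ Q) ⊕ (((S ↔ Q) ↔ U) ∧ (S ⊕ (U ⊕ S)))) ⊕ (U ⊕ Q)) → Q = T → F = F
U ⊕ R = T ⊕ F = T
((((S ↔ Q) ⊕ (((S ↔ Q) ↔ U) ∧ (S ⊕ (U ⊕ S)))) ⊕ (U ⊕ Q)) → Q) → (U ⊕ R) = F → T = T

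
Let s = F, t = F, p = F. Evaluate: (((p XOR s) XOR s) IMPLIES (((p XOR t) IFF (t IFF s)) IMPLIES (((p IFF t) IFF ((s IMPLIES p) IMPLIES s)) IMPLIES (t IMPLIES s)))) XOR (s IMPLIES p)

F

p XOR s = F XOR F = F
(p XOR s) XOR s = F XOR F = F
p XOR t = F XOR F = F
t IFF s = F IFF F = T
(p XOR t) IFF (t IFF s) = F IFF T = F
p IFF t = F IFF F = T
s IMPLIES p = F IMPLIES F = T
(s IMPLIES p) IMPLIES s = T IMPLIES F = F
(p IFF t) IFF ((s IMPLIES p) IMPLIES s) = T IFF F = F
t IMPLIES s = F IMPLIES F = T
((p IFF t) IFF ((s IMPLIES p) IMPLIES s)) IMPLIES (t IMPLIES s) = F IMPLIES T = T
((p XOR t) IFF (t IFF s)) IMPLIES (((p IFF t) IFF ((s IMPLIES p) IMPLIES s)) IMPLIES (t IMPLIES s)) = F IMPLIES T = T
((p XOR s) XOR s) IMPLIES (((p XOR t) IFF (t IFF s)) IMPLIES (((p IFF t) IFF ((s IMPLIES p) IMPLIES s)) IMPLIES (t IMPLIES s))) = F IMPLIES T = T
s IMPLIES p = F IMPLIES F = T
(((p XOR s) XOR s) IMPLIES (((p XOR t) IFF (t IFF s)) IMPLIES (((p IFF t) IFF ((s IMPLIES p) IMPLIES s)) IMPLIES (t IMPLIES s)))) XOR (s IMPLIES p) = T XOR T = F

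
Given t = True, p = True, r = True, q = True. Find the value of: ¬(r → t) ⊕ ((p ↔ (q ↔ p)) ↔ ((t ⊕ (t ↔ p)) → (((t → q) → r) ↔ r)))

r → t = True → True = True
¬(r → t) = ¬True = False
q ↔ p = True ↔ True = True
p ↔ (q ↔ p) = True ↔ True = True
t ↔ p = True ↔ True = True
t ⊕ (t ↔ p) = True ⊕ True = False
t → q = True → True = True
(t → q) → r = True → True = True
((t → q) → r) ↔ r = True ↔ True = True
(t ⊕ (t ↔ p)) → (((t → q) → r) ↔ r) = False → True = True
(p ↔ (q ↔ p)) ↔ ((t ⊕ (t ↔ p)) → (((t → q) → r) ↔ r)) = True ↔ True = True
¬(r → t) ⊕ ((p ↔ (q ↔ p)) ↔ ((t ⊕ (t ↔ p)) → (((t → q) → r) ↔ r))) = False ⊕ True = True

True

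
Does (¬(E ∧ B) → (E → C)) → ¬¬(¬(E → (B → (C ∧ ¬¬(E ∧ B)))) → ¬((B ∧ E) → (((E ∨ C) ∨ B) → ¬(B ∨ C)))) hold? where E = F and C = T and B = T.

T

E ∧ B = F ∧ T = F
¬(E ∧ B) = ¬F = T
E → C = F → T = T
¬(E ∧ B) → (E → C) = T → T = T
E ∧ B = F ∧ T = F
¬(E ∧ B) = ¬F = T
¬¬(E ∧ B) = ¬T = F
C ∧ ¬¬(E ∧ B) = T ∧ F = F
B → (C ∧ ¬¬(E ∧ B)) = T → F = F
E → (B → (C ∧ ¬¬(E ∧ B))) = F → F = T
¬(E → (B → (C ∧ ¬¬(E ∧ B)))) = ¬T = F
B ∧ E = T ∧ F = F
E ∨ C = F ∨ T = T
(E ∨ C) ∨ B = T ∨ T = T
B ∨ C = T ∨ T = T
¬(B ∨ C) = ¬T = F
((E ∨ C) ∨ B) → ¬(B ∨ C) = T → F = F
(B ∧ E) → (((E ∨ C) ∨ B) → ¬(B ∨ C)) = F → F = T
¬((B ∧ E) → (((E ∨ C) ∨ B) → ¬(B ∨ C))) = ¬T = F
¬(E → (B → (C ∧ ¬¬(E ∧ B)))) → ¬((B ∧ E) → (((E ∨ C) ∨ B) → ¬(B ∨ C))) = F → F = T
¬(¬(E → (B → (C ∧ ¬¬(E ∧ B)))) → ¬((B ∧ E) → (((E ∨ C) ∨ B) → ¬(B ∨ C)))) = ¬T = F
¬¬(¬(E → (B → (C ∧ ¬¬(E ∧ B)))) → ¬((B ∧ E) → (((E ∨ C) ∨ B) → ¬(B ∨ C)))) = ¬F = T
(¬(E ∧ B) → (E → C)) → ¬¬(¬(E → (B → (C ∧ ¬¬(E ∧ B)))) → ¬((B ∧ E) → (((E ∨ C) ∨ B) → ¬(B ∨ C)))) = T → T = T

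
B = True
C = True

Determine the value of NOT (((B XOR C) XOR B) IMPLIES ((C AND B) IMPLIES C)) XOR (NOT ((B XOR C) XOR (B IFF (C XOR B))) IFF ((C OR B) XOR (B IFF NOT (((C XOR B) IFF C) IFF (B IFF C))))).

False

B XOR C = True XOR True = False
(B XOR C) XOR B = False XOR True = True
C AND B = True AND True = True
(C AND B) IMPLIES C = True IMPLIES True = True
((B XOR C) XOR B) IMPLIES ((C AND B) IMPLIES C) = True IMPLIES True = True
NOT (((B XOR C) XOR B) IMPLIES ((C AND B) IMPLIES C)) = NOT True = False
B XOR C = True XOR True = False
C XOR B = True XOR True = False
B IFF (C XOR B) = True IFF False = False
(B XOR C) XOR (B IFF (C XOR B)) = False XOR False = False
NOT ((B XOR C) XOR (B IFF (C XOR B))) = NOT False = True
C OR B = True OR True = True
C XOR B = True XOR True = False
(C XOR B) IFF C = False IFF True = False
B IFF C = True IFF True = True
((C XOR B) IFF C) IFF (B IFF C) = False IFF True = False
NOT (((C XOR B) IFF C) IFF (B IFF C)) = NOT False = True
B IFF NOT (((C XOR B) IFF C) IFF (B IFF C)) = True IFF True = True
(C OR B) XOR (B IFF NOT (((C XOR B) IFF C) IFF (B IFF C))) = True XOR True = False
NOT ((B XOR C) XOR (B IFF (C XOR B))) IFF ((C OR B) XOR (B IFF NOT (((C XOR B) IFF C) IFF (B IFF C)))) = True IFF False = False
NOT (((B XOR C) XOR B) IMPLIES ((C AND B) IMPLIES C)) XOR (NOT ((B XOR C) XOR (B IFF (C XOR B))) IFF ((C OR B) XOR (B IFF NOT (((C XOR B) IFF C) IFF (B IFF C))))) = False XOR False = False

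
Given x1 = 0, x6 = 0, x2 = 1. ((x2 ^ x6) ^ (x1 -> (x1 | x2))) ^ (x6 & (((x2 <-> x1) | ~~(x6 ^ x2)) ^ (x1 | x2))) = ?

0

x2 ^ x6 = 1 ^ 0 = 1
x1 | x2 = 0 | 1 = 1
x1 -> (x1 | x2) = 0 -> 1 = 1
(x2 ^ x6) ^ (x1 -> (x1 | x2)) = 1 ^ 1 = 0
x2 <-> x1 = 1 <-> 0 = 0
x6 ^ x2 = 0 ^ 1 = 1
~(x6 ^ x2) = ~1 = 0
~~(x6 ^ x2) = ~0 = 1
(x2 <-> x1) | ~~(x6 ^ x2) = 0 | 1 = 1
x1 | x2 = 0 | 1 = 1
((x2 <-> x1) | ~~(x6 ^ x2)) ^ (x1 | x2) = 1 ^ 1 = 0
x6 & (((x2 <-> x1) | ~~(x6 ^ x2)) ^ (x1 | x2)) = 0 & 0 = 0
((x2 ^ x6) ^ (x1 -> (x1 | x2))) ^ (x6 & (((x2 <-> x1) | ~~(x6 ^ x2)) ^ (x1 | x2))) = 0 ^ 0 = 0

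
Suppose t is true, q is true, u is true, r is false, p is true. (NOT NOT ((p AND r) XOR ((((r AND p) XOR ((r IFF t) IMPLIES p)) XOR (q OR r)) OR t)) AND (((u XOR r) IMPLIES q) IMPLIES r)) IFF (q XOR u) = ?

p AND r = True AND False = False
r AND p = False AND True = False
r IFF t = False IFF True = False
(r IFF t) IMPLIES p = False IMPLIES True = True
(r AND p) XOR ((r IFF t) IMPLIES p) = False XOR True = True
q OR r = True OR False = True
((r AND p) XOR ((r IFF t) IMPLIES p)) XOR (q OR r) = True XOR True = False
(((r AND p) XOR ((r IFF t) IMPLIES p)) XOR (q OR r)) OR t = False OR True = True
(p AND r) XOR ((((r AND p) XOR ((r IFF t) IMPLIES p)) XOR (q OR r)) OR t) = False XOR True = True
NOT ((p AND r) XOR ((((r AND p) XOR ((r IFF t) IMPLIES p)) XOR (q OR r)) OR t)) = NOT True = False
NOT NOT ((p AND r) XOR ((((r AND p) XOR ((r IFF t) IMPLIES p)) XOR (q OR r)) OR t)) = NOT False = True
u XOR r = True XOR False = True
(u XOR r) IMPLIES q = True IMPLIES True = True
((u XOR r) IMPLIES q) IMPLIES r = True IMPLIES False = False
NOT NOT ((p AND r) XOR ((((r AND p) XOR ((r IFF t) IMPLIES p)) XOR (q OR r)) OR t)) AND (((u XOR r) IMPLIES q) IMPLIES r) = True AND False = False
q XOR u = True XOR True = False
(NOT NOT ((p AND r) XOR ((((r AND p) XOR ((r IFF t) IMPLIES p)) XOR (q OR r)) OR t)) AND (((u XOR r) IMPLIES q) IMPLIES r)) IFF (q XOR u) = False IFF False = True

True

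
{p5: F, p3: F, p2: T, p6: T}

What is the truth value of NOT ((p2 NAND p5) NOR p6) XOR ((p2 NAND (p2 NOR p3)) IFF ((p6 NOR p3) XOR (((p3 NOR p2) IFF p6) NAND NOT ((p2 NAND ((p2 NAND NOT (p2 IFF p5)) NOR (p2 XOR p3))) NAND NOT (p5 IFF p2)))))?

F

p2 NAND p5 = T NAND F = T
(p2 NAND p5) NOR p6 = T NOR T = F
NOT ((p2 NAND p5) NOR p6) = NOT F = T
p2 NOR p3 = T NOR F = F
p2 NAND (p2 NOR p3) = T NAND F = T
p6 NOR p3 = T NOR F = F
p3 NOR p2 = F NOR T = F
(p3 NOR p2) IFF p6 = F IFF T = F
p2 IFF p5 = T IFF F = F
NOT (p2 IFF p5) = NOT F = T
p2 NAND NOT (p2 IFF p5) = T NAND T = F
p2 XOR p3 = T XOR F = T
(p2 NAND NOT (p2 IFF p5)) NOR (p2 XOR p3) = F NOR T = F
p2 NAND ((p2 NAND NOT (p2 IFF p5)) NOR (p2 XOR p3)) = T NAND F = T
p5 IFF p2 = F IFF T = F
NOT (p5 IFF p2) = NOT F = T
(p2 NAND ((p2 NAND NOT (p2 IFF p5)) NOR (p2 XOR p3))) NAND NOT (p5 IFF p2) = T NAND T = F
NOT ((p2 NAND ((p2 NAND NOT (p2 IFF p5)) NOR (p2 XOR p3))) NAND NOT (p5 IFF p2)) = NOT F = T
((p3 NOR p2) IFF p6) NAND NOT ((p2 NAND ((p2 NAND NOT (p2 IFF p5)) NOR (p2 XOR p3))) NAND NOT (p5 IFF p2)) = F NAND T = T
(p6 NOR p3) XOR (((p3 NOR p2) IFF p6) NAND NOT ((p2 NAND ((p2 NAND NOT (p2 IFF p5)) NOR (p2 XOR p3))) NAND NOT (p5 IFF p2))) = F XOR T = T
(p2 NAND (p2 NOR p3)) IFF ((p6 NOR p3) XOR (((p3 NOR p2) IFF p6) NAND NOT ((p2 NAND ((p2 NAND NOT (p2 IFF p5)) NOR (p2 XOR p3))) NAND NOT (p5 IFF p2)))) = T IFF T = T
NOT ((p2 NAND p5) NOR p6) XOR ((p2 NAND (p2 NOR p3)) IFF ((p6 NOR p3) XOR (((p3 NOR p2) IFF p6) NAND NOT ((p2 NAND ((p2 NAND NOT (p2 IFF p5)) NOR (p2 XOR p3))) NAND NOT (p5 IFF p2))))) = T XOR T = F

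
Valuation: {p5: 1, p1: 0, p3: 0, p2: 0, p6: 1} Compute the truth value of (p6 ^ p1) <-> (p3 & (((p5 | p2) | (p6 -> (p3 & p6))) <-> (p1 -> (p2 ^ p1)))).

0

p6 ^ p1 = 1 ^ 0 = 1
p5 | p2 = 1 | 0 = 1
p3 & p6 = 0 & 1 = 0
p6 -> (p3 & p6) = 1 -> 0 = 0
(p5 | p2) | (p6 -> (p3 & p6)) = 1 | 0 = 1
p2 ^ p1 = 0 ^ 0 = 0
p1 -> (p2 ^ p1) = 0 -> 0 = 1
((p5 | p2) | (p6 -> (p3 & p6))) <-> (p1 -> (p2 ^ p1)) = 1 <-> 1 = 1
p3 & (((p5 | p2) | (p6 -> (p3 & p6))) <-> (p1 -> (p2 ^ p1))) = 0 & 1 = 0
(p6 ^ p1) <-> (p3 & (((p5 | p2) | (p6 -> (p3 & p6))) <-> (p1 -> (p2 ^ p1)))) = 1 <-> 0 = 0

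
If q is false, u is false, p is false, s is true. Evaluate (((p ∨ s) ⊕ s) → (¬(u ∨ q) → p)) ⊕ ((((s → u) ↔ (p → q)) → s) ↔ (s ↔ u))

p ∨ s = False ∨ True = True
(p ∨ s) ⊕ s = True ⊕ True = False
u ∨ q = False ∨ False = False
¬(u ∨ q) = ¬False = True
¬(u ∨ q) → p = True → False = False
((p ∨ s) ⊕ s) → (¬(u ∨ q) → p) = False → False = True
s → u = True → False = False
p → q = False → False = True
(s → u) ↔ (p → q) = False ↔ True = False
((s → u) ↔ (p → q)) → s = False → True = True
s ↔ u = True ↔ False = False
(((s → u) ↔ (p → q)) → s) ↔ (s ↔ u) = True ↔ False = False
(((p ∨ s) ⊕ s) → (¬(u ∨ q) → p)) ⊕ ((((s → u) ↔ (p → q)) → s) ↔ (s ↔ u)) = True ⊕ False = True

True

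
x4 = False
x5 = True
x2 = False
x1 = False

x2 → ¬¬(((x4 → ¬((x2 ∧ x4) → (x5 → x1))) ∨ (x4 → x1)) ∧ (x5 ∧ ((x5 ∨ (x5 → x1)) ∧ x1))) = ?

x2 ∧ x4 = False ∧ False = False
x5 → x1 = True → False = False
(x2 ∧ x4) → (x5 → x1) = False → False = True
¬((x2 ∧ x4) → (x5 → x1)) = ¬True = False
x4 → ¬((x2 ∧ x4) → (x5 → x1)) = False → False = True
x4 → x1 = False → False = True
(x4 → ¬((x2 ∧ x4) → (x5 → x1))) ∨ (x4 → x1) = True ∨ True = True
x5 → x1 = True → False = False
x5 ∨ (x5 → x1) = True ∨ False = True
(x5 ∨ (x5 → x1)) ∧ x1 = True ∧ False = False
x5 ∧ ((x5 ∨ (x5 → x1)) ∧ x1) = True ∧ False = False
((x4 → ¬((x2 ∧ x4) → (x5 → x1))) ∨ (x4 → x1)) ∧ (x5 ∧ ((x5 ∨ (x5 → x1)) ∧ x1)) = True ∧ False = False
¬(((x4 → ¬((x2 ∧ x4) → (x5 → x1))) ∨ (x4 → x1)) ∧ (x5 ∧ ((x5 ∨ (x5 → x1)) ∧ x1))) = ¬False = True
¬¬(((x4 → ¬((x2 ∧ x4) → (x5 → x1))) ∨ (x4 → x1)) ∧ (x5 ∧ ((x5 ∨ (x5 → x1)) ∧ x1))) = ¬True = False
x2 → ¬¬(((x4 → ¬((x2 ∧ x4) → (x5 → x1))) ∨ (x4 → x1)) ∧ (x5 ∧ ((x5 ∨ (x5 → x1)) ∧ x1))) = False → False = True

True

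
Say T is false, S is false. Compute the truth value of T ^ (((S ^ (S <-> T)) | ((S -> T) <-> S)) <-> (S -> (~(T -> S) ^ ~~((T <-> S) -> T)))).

True

Substituting T=False, S=False:
S <-> T = False <-> False = True
S ^ (S <-> T) = False ^ True = True
S -> T = False -> False = True
(S -> T) <-> S = True <-> False = False
(S ^ (S <-> T)) | ((S -> T) <-> S) = True | False = True
T -> S = False -> False = True
~(T -> S) = ~True = False
T <-> S = False <-> False = True
(T <-> S) -> T = True -> False = False
~((T <-> S) -> T) = ~False = True
~~((T <-> S) -> T) = ~True = False
~(T -> S) ^ ~~((T <-> S) -> T) = False ^ False = False
S -> (~(T -> S) ^ ~~((T <-> S) -> T)) = False -> False = True
((S ^ (S <-> T)) | ((S -> T) <-> S)) <-> (S -> (~(T -> S) ^ ~~((T <-> S) -> T))) = True <-> True = True
T ^ (((S ^ (S <-> T)) | ((S -> T) <-> S)) <-> (S -> (~(T -> S) ^ ~~((T <-> S) -> T)))) = False ^ True = True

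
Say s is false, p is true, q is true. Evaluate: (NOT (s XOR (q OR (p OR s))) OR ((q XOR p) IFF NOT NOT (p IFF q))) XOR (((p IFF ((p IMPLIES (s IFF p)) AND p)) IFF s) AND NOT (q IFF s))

Substituting s=False, p=True, q=True:
p OR s = True OR False = True
q OR (p OR s) = True OR True = True
s XOR (q OR (p OR s)) = False XOR True = True
NOT (s XOR (q OR (p OR s))) = NOT True = False
q XOR p = True XOR True = False
p IFF q = True IFF True = True
NOT (p IFF q) = NOT True = False
NOT NOT (p IFF q) = NOT False = True
(q XOR p) IFF NOT NOT (p IFF q) = False IFF True = False
NOT (s XOR (q OR (p OR s))) OR ((q XOR p) IFF NOT NOT (p IFF q)) = False OR False = False
s IFF p = False IFF True = False
p IMPLIES (s IFF p) = True IMPLIES False = False
(p IMPLIES (s IFF p)) AND p = False AND True = False
p IFF ((p IMPLIES (s IFF p)) AND p) = True IFF False = False
(p IFF ((p IMPLIES (s IFF p)) AND p)) IFF s = False IFF False = True
q IFF s = True IFF False = False
NOT (q IFF s) = NOT False = True
((p IFF ((p IMPLIES (s IFF p)) AND p)) IFF s) AND NOT (q IFF s) = True AND True = True
(NOT (s XOR (q OR (p OR s))) OR ((q XOR p) IFF NOT NOT (p IFF q))) XOR (((p IFF ((p IMPLIES (s IFF p)) AND p)) IFF s) AND NOT (q IFF s)) = False XOR True = True

True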